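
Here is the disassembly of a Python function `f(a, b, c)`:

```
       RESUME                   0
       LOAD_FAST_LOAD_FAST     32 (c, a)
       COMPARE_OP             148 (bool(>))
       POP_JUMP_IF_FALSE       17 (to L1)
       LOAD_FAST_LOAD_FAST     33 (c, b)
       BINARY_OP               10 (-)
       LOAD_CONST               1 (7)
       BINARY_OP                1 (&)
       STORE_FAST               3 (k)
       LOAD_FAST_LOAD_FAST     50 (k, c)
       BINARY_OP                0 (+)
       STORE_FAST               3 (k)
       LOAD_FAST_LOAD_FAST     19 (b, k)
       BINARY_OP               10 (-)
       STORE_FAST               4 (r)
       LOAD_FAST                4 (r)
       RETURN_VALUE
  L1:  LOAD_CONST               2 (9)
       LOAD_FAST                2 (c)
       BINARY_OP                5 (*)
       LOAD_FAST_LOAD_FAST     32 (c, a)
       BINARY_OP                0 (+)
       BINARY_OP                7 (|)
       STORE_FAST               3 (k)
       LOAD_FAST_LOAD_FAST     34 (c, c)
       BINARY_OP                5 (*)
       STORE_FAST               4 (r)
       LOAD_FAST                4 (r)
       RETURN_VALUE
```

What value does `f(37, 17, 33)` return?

LOAD_FAST_LOAD_FAST c,a → push 33,37. Stack: [33, 37]
COMPARE_OP bool(>) → 33 vs 37 = False. Stack: [False]
POP_JUMP_IF_FALSE → pop False; jump. Stack: []
LOAD_CONST → push 9. Stack: [9]
LOAD_FAST c → push 33. Stack: [9, 33]
BINARY_OP * → 9 * 33 = 297. Stack: [297]
LOAD_FAST_LOAD_FAST c,a → push 33,37. Stack: [297, 33, 37]
BINARY_OP + → 33 + 37 = 70. Stack: [297, 70]
BINARY_OP | → 297 | 70 = 367. Stack: [367]
STORE_FAST k → k=367. Stack: []
LOAD_FAST_LOAD_FAST c,c → push 33,33. Stack: [33, 33]
BINARY_OP * → 33 * 33 = 1089. Stack: [1089]
STORE_FAST r → r=1089. Stack: []
LOAD_FAST r → push 1089. Stack: [1089]
RETURN_VALUE → return 1089.

1089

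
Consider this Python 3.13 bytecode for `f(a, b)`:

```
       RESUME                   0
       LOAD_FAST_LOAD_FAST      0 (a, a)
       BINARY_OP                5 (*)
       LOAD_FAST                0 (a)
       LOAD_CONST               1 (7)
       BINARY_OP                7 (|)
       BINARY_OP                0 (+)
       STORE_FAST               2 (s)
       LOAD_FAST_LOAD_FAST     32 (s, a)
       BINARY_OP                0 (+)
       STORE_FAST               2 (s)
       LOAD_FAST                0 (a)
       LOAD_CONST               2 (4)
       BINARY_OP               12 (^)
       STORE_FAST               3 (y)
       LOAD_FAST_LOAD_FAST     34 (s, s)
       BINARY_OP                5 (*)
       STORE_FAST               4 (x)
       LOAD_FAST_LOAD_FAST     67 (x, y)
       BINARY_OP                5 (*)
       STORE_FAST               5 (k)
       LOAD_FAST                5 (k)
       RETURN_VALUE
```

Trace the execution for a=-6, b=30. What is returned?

-1682

LOAD_FAST_LOAD_FAST a,a → push -6,-6. Stack: [-6, -6]
BINARY_OP * → -6 * -6 = 36. Stack: [36]
LOAD_FAST a → push -6. Stack: [36, -6]
LOAD_CONST → push 7. Stack: [36, -6, 7]
BINARY_OP | → -6 | 7 = -1. Stack: [36, -1]
BINARY_OP + → 36 + -1 = 35. Stack: [35]
STORE_FAST s → s=35. Stack: []
LOAD_FAST_LOAD_FAST s,a → push 35,-6. Stack: [35, -6]
BINARY_OP + → 35 + -6 = 29. Stack: [29]
STORE_FAST s → s=29. Stack: []
LOAD_FAST a → push -6. Stack: [-6]
LOAD_CONST → push 4. Stack: [-6, 4]
BINARY_OP ^ → -6 ^ 4 = -2. Stack: [-2]
STORE_FAST y → y=-2. Stack: []
LOAD_FAST_LOAD_FAST s,s → push 29,29. Stack: [29, 29]
BINARY_OP * → 29 * 29 = 841. Stack: [841]
STORE_FAST x → x=841. Stack: []
LOAD_FAST_LOAD_FAST x,y → push 841,-2. Stack: [841, -2]
BINARY_OP * → 841 * -2 = -1682. Stack: [-1682]
STORE_FAST k → k=-1682. Stack: []
LOAD_FAST k → push -1682. Stack: [-1682]
RETURN_VALUE → return -1682.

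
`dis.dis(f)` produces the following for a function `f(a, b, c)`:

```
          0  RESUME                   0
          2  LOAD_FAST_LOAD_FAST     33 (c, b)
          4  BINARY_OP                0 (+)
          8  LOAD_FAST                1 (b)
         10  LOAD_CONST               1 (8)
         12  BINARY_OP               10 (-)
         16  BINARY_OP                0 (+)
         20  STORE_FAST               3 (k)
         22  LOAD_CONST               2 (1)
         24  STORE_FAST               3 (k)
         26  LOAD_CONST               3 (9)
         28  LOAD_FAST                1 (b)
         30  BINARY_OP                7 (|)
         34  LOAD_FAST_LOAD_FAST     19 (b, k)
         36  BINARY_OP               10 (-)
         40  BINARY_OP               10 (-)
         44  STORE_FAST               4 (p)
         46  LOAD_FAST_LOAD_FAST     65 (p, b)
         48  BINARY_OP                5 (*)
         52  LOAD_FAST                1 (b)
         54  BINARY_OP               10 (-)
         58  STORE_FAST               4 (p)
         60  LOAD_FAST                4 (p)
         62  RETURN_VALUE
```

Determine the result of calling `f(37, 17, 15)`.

LOAD_FAST_LOAD_FAST c,b → push 15,17. Stack: [15, 17]
BINARY_OP + → 15 + 17 = 32. Stack: [32]
LOAD_FAST b → push 17. Stack: [32, 17]
LOAD_CONST → push 8. Stack: [32, 17, 8]
BINARY_OP - → 17 - 8 = 9. Stack: [32, 9]
BINARY_OP + → 32 + 9 = 41. Stack: [41]
STORE_FAST k → k=41. Stack: []
LOAD_CONST → push 1. Stack: [1]
STORE_FAST k → k=1. Stack: []
LOAD_CONST → push 9. Stack: [9]
LOAD_FAST b → push 17. Stack: [9, 17]
BINARY_OP | → 9 | 17 = 25. Stack: [25]
LOAD_FAST_LOAD_FAST b,k → push 17,1. Stack: [25, 17, 1]
BINARY_OP - → 17 - 1 = 16. Stack: [25, 16]
BINARY_OP - → 25 - 16 = 9. Stack: [9]
STORE_FAST p → p=9. Stack: []
LOAD_FAST_LOAD_FAST p,b → push 9,17. Stack: [9, 17]
BINARY_OP * → 9 * 17 = 153. Stack: [153]
LOAD_FAST b → push 17. Stack: [153, 17]
BINARY_OP - → 153 - 17 = 136. Stack: [136]
STORE_FAST p → p=136. Stack: []
LOAD_FAST p → push 136. Stack: [136]
RETURN_VALUE → return 136.

136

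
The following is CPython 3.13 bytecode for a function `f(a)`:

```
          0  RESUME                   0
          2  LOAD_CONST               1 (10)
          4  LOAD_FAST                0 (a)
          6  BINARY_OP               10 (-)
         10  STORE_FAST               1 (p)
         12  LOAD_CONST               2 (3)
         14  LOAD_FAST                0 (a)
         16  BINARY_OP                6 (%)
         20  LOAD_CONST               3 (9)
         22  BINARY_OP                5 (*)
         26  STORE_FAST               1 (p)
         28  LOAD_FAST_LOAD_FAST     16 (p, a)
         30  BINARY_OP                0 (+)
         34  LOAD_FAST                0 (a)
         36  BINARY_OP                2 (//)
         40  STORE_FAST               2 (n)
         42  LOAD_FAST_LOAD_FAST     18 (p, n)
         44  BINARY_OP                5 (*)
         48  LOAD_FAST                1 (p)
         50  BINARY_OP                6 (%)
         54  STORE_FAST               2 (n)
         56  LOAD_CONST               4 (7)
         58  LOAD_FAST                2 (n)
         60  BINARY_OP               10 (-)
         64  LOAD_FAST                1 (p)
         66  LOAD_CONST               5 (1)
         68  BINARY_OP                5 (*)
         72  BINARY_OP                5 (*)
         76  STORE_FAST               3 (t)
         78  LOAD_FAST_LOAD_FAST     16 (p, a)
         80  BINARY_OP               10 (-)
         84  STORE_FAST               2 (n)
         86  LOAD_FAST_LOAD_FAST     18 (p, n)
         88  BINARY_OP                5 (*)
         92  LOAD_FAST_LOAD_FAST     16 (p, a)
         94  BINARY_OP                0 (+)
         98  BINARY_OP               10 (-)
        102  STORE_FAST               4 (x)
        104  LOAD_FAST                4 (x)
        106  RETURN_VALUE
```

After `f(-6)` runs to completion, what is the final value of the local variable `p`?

LOAD_CONST → push 10. Stack: [10]
LOAD_FAST a → push -6. Stack: [10, -6]
BINARY_OP - → 10 - -6 = 16. Stack: [16]
STORE_FAST p → p=16. Stack: []
LOAD_CONST → push 3. Stack: [3]
LOAD_FAST a → push -6. Stack: [3, -6]
BINARY_OP % → 3 % -6 = -3. Stack: [-3]
LOAD_CONST → push 9. Stack: [-3, 9]
BINARY_OP * → -3 * 9 = -27. Stack: [-27]
STORE_FAST p → p=-27. Stack: []
LOAD_FAST_LOAD_FAST p,a → push -27,-6. Stack: [-27, -6]
BINARY_OP + → -27 + -6 = -33. Stack: [-33]
LOAD_FAST a → push -6. Stack: [-33, -6]
BINARY_OP // → -33 // -6 = 5. Stack: [5]
STORE_FAST n → n=5. Stack: []
LOAD_FAST_LOAD_FAST p,n → push -27,5. Stack: [-27, 5]
BINARY_OP * → -27 * 5 = -135. Stack: [-135]
LOAD_FAST p → push -27. Stack: [-135, -27]
BINARY_OP % → -135 % -27 = 0. Stack: [0]
STORE_FAST n → n=0. Stack: []
LOAD_CONST → push 7. Stack: [7]
LOAD_FAST n → push 0. Stack: [7, 0]
BINARY_OP - → 7 - 0 = 7. Stack: [7]
LOAD_FAST p → push -27. Stack: [7, -27]
LOAD_CONST → push 1. Stack: [7, -27, 1]
BINARY_OP * → -27 * 1 = -27. Stack: [7, -27]
BINARY_OP * → 7 * -27 = -189. Stack: [-189]
STORE_FAST t → t=-189. Stack: []
LOAD_FAST_LOAD_FAST p,a → push -27,-6. Stack: [-27, -6]
BINARY_OP - → -27 - -6 = -21. Stack: [-21]
STORE_FAST n → n=-21. Stack: []
LOAD_FAST_LOAD_FAST p,n → push -27,-21. Stack: [-27, -21]
BINARY_OP * → -27 * -21 = 567. Stack: [567]
LOAD_FAST_LOAD_FAST p,a → push -27,-6. Stack: [567, -27, -6]
BINARY_OP + → -27 + -6 = -33. Stack: [567, -33]
BINARY_OP - → 567 - -33 = 600. Stack: [600]
STORE_FAST x → x=600. Stack: []
LOAD_FAST x → push 600. Stack: [600]
RETURN_VALUE → return 600.

-27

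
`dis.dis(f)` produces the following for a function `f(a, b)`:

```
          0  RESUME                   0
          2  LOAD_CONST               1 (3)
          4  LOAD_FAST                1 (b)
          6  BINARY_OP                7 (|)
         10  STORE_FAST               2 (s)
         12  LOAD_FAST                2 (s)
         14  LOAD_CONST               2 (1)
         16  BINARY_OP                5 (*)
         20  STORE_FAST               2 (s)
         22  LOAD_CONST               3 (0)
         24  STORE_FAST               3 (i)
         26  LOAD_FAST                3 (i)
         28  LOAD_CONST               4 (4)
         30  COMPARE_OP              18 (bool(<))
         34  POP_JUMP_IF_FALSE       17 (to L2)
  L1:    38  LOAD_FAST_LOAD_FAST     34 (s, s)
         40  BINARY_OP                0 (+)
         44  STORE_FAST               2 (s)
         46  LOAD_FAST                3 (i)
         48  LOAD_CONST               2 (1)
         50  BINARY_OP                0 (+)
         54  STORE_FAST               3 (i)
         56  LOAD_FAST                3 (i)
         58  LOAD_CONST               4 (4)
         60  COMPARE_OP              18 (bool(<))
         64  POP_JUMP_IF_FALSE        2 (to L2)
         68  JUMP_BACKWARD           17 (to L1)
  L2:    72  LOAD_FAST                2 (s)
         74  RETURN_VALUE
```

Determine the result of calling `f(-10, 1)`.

LOAD_CONST → push 3. Stack: [3]
LOAD_FAST b → push 1. Stack: [3, 1]
BINARY_OP | → 3 | 1 = 3. Stack: [3]
STORE_FAST s → s=3. Stack: []
LOAD_FAST s → push 3. Stack: [3]
LOAD_CONST → push 1. Stack: [3, 1]
BINARY_OP * → 3 * 1 = 3. Stack: [3]
STORE_FAST s → s=3. Stack: []
LOAD_CONST → push 0. Stack: [0]
STORE_FAST i → i=0. Stack: []
LOAD_FAST i → push 0. Stack: [0]
LOAD_CONST → push 4. Stack: [0, 4]
COMPARE_OP bool(<) → 0 vs 4 = True. Stack: [True]
POP_JUMP_IF_FALSE → pop True; no jump. Stack: []
LOAD_FAST_LOAD_FAST s,s → push 3,3. Stack: [3, 3]
BINARY_OP + → 3 + 3 = 6. Stack: [6]
STORE_FAST s → s=6. Stack: []
LOAD_FAST i → push 0. Stack: [0]
LOAD_CONST → push 1. Stack: [0, 1]
BINARY_OP + → 0 + 1 = 1. Stack: [1]
STORE_FAST i → i=1. Stack: []
LOAD_FAST i → push 1. Stack: [1]
LOAD_CONST → push 4. Stack: [1, 4]
COMPARE_OP bool(<) → 1 vs 4 = True. Stack: [True]
POP_JUMP_IF_FALSE → pop True; no jump. Stack: []
LOAD_FAST_LOAD_FAST s,s → push 6,6. Stack: [6, 6]
BINARY_OP + → 6 + 6 = 12. Stack: [12]
STORE_FAST s → s=12. Stack: []
LOAD_FAST i → push 1. Stack: [1]
LOAD_CONST → push 1. Stack: [1, 1]
BINARY_OP + → 1 + 1 = 2. Stack: [2]
STORE_FAST i → i=2. Stack: []
LOAD_FAST i → push 2. Stack: [2]
LOAD_CONST → push 4. Stack: [2, 4]
COMPARE_OP bool(<) → 2 vs 4 = True. Stack: [True]
POP_JUMP_IF_FALSE → pop True; no jump. Stack: []
LOAD_FAST_LOAD_FAST s,s → push 12,12. Stack: [12, 12]
BINARY_OP + → 12 + 12 = 24. Stack: [24]
STORE_FAST s → s=24. Stack: []
LOAD_FAST i → push 2. Stack: [2]
LOAD_CONST → push 1. Stack: [2, 1]
BINARY_OP + → 2 + 1 = 3. Stack: [3]
STORE_FAST i → i=3. Stack: []
LOAD_FAST i → push 3. Stack: [3]
LOAD_CONST → push 4. Stack: [3, 4]
COMPARE_OP bool(<) → 3 vs 4 = True. Stack: [True]
POP_JUMP_IF_FALSE → pop True; no jump. Stack: []
LOAD_FAST_LOAD_FAST s,s → push 24,24. Stack: [24, 24]
BINARY_OP + → 24 + 24 = 48. Stack: [48]
STORE_FAST s → s=48. Stack: []
LOAD_FAST i → push 3. Stack: [3]
LOAD_CONST → push 1. Stack: [3, 1]
BINARY_OP + → 3 + 1 = 4. Stack: [4]
STORE_FAST i → i=4. Stack: []
LOAD_FAST i → push 4. Stack: [4]
LOAD_CONST → push 4. Stack: [4, 4]
COMPARE_OP bool(<) → 4 vs 4 = False. Stack: [False]
POP_JUMP_IF_FALSE → pop False; jump. Stack: []
LOAD_FAST s → push 48. Stack: [48]
RETURN_VALUE → return 48.

48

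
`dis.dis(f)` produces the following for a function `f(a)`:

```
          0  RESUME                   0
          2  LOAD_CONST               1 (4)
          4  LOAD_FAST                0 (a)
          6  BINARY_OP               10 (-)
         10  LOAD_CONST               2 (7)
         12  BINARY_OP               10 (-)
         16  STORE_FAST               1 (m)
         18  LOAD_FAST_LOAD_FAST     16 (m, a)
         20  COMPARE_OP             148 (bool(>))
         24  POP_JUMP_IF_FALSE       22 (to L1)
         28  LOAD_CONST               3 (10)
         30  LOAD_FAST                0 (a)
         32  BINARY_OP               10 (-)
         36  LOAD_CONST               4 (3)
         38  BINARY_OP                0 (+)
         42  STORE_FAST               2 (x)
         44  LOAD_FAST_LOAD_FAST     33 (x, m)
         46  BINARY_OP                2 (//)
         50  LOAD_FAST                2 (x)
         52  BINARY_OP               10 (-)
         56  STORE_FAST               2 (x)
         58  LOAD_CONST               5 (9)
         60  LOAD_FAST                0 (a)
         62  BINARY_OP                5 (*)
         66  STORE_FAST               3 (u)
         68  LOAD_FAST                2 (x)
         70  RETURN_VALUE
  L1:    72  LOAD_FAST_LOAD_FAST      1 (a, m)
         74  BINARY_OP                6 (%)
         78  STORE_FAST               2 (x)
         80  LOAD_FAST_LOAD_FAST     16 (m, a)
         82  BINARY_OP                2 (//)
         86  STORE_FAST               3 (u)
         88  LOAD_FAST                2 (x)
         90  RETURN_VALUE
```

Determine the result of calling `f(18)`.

LOAD_CONST → push 4. Stack: [4]
LOAD_FAST a → push 18. Stack: [4, 18]
BINARY_OP - → 4 - 18 = -14. Stack: [-14]
LOAD_CONST → push 7. Stack: [-14, 7]
BINARY_OP - → -14 - 7 = -21. Stack: [-21]
STORE_FAST m → m=-21. Stack: []
LOAD_FAST_LOAD_FAST m,a → push -21,18. Stack: [-21, 18]
COMPARE_OP bool(>) → -21 vs 18 = False. Stack: [False]
POP_JUMP_IF_FALSE → pop False; jump. Stack: []
LOAD_FAST_LOAD_FAST a,m → push 18,-21. Stack: [18, -21]
BINARY_OP % → 18 % -21 = -3. Stack: [-3]
STORE_FAST x → x=-3. Stack: []
LOAD_FAST_LOAD_FAST m,a → push -21,18. Stack: [-21, 18]
BINARY_OP // → -21 // 18 = -2. Stack: [-2]
STORE_FAST u → u=-2. Stack: []
LOAD_FAST x → push -3. Stack: [-3]
RETURN_VALUE → return -3.

-3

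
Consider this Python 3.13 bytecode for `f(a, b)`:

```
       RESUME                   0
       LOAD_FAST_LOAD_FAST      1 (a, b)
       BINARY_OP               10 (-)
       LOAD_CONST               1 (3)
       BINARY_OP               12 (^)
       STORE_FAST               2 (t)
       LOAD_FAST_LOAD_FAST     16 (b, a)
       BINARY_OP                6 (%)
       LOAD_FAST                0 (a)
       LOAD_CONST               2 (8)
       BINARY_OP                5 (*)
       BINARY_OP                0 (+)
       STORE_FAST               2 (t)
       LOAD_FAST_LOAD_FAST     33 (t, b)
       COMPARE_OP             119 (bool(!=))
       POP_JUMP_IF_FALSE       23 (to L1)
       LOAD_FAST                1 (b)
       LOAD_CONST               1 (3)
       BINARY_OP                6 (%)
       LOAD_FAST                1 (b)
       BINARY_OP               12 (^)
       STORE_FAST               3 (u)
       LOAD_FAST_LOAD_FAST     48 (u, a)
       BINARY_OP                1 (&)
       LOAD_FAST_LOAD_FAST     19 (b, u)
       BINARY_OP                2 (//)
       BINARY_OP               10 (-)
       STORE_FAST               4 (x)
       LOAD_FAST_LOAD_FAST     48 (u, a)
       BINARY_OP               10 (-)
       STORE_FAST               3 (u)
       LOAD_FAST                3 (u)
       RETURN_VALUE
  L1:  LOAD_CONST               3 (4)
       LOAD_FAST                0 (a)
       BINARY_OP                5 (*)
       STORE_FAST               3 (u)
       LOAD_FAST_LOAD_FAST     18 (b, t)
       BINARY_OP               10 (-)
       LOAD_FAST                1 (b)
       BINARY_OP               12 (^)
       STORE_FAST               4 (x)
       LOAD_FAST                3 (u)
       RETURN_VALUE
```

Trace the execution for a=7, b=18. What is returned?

LOAD_FAST_LOAD_FAST a,b → push 7,18. Stack: [7, 18]
BINARY_OP - → 7 - 18 = -11. Stack: [-11]
LOAD_CONST → push 3. Stack: [-11, 3]
BINARY_OP ^ → -11 ^ 3 = -10. Stack: [-10]
STORE_FAST t → t=-10. Stack: []
LOAD_FAST_LOAD_FAST b,a → push 18,7. Stack: [18, 7]
BINARY_OP % → 18 % 7 = 4. Stack: [4]
LOAD_FAST a → push 7. Stack: [4, 7]
LOAD_CONST → push 8. Stack: [4, 7, 8]
BINARY_OP * → 7 * 8 = 56. Stack: [4, 56]
BINARY_OP + → 4 + 56 = 60. Stack: [60]
STORE_FAST t → t=60. Stack: []
LOAD_FAST_LOAD_FAST t,b → push 60,18. Stack: [60, 18]
COMPARE_OP bool(!=) → 60 vs 18 = True. Stack: [True]
POP_JUMP_IF_FALSE → pop True; no jump. Stack: []
LOAD_FAST b → push 18. Stack: [18]
LOAD_CONST → push 3. Stack: [18, 3]
BINARY_OP % → 18 % 3 = 0. Stack: [0]
LOAD_FAST b → push 18. Stack: [0, 18]
BINARY_OP ^ → 0 ^ 18 = 18. Stack: [18]
STORE_FAST u → u=18. Stack: []
LOAD_FAST_LOAD_FAST u,a → push 18,7. Stack: [18, 7]
BINARY_OP & → 18 & 7 = 2. Stack: [2]
LOAD_FAST_LOAD_FAST b,u → push 18,18. Stack: [2, 18, 18]
BINARY_OP // → 18 // 18 = 1. Stack: [2, 1]
BINARY_OP - → 2 - 1 = 1. Stack: [1]
STORE_FAST x → x=1. Stack: []
LOAD_FAST_LOAD_FAST u,a → push 18,7. Stack: [18, 7]
BINARY_OP - → 18 - 7 = 11. Stack: [11]
STORE_FAST u → u=11. Stack: []
LOAD_FAST u → push 11. Stack: [11]
RETURN_VALUE → return 11.

11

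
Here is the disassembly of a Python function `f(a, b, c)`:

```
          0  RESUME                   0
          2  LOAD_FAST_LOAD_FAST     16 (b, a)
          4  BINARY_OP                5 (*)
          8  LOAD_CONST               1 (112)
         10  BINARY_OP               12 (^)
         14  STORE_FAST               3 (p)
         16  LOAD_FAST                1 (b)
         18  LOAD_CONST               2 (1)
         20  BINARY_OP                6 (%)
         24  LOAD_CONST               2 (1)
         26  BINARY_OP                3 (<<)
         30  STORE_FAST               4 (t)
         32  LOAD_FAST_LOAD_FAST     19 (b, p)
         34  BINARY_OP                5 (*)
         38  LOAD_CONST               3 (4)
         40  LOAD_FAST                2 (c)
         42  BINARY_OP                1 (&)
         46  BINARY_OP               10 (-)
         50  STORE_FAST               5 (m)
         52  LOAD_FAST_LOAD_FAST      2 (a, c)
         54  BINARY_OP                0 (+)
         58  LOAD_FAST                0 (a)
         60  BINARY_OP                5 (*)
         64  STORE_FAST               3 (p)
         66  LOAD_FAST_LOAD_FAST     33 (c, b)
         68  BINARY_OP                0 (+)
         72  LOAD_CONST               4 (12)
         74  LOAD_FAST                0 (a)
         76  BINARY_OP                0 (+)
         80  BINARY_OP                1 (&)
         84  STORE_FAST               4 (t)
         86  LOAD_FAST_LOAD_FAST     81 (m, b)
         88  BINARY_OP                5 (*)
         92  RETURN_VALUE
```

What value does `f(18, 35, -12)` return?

634410

LOAD_FAST_LOAD_FAST b,a → push 35,18. Stack: [35, 18]
BINARY_OP * → 35 * 18 = 630. Stack: [630]
LOAD_CONST → push 112. Stack: [630, 112]
BINARY_OP ^ → 630 ^ 112 = 518. Stack: [518]
STORE_FAST p → p=518. Stack: []
LOAD_FAST b → push 35. Stack: [35]
LOAD_CONST → push 1. Stack: [35, 1]
BINARY_OP % → 35 % 1 = 0. Stack: [0]
LOAD_CONST → push 1. Stack: [0, 1]
BINARY_OP << → 0 << 1 = 0. Stack: [0]
STORE_FAST t → t=0. Stack: []
LOAD_FAST_LOAD_FAST b,p → push 35,518. Stack: [35, 518]
BINARY_OP * → 35 * 518 = 18130. Stack: [18130]
LOAD_CONST → push 4. Stack: [18130, 4]
LOAD_FAST c → push -12. Stack: [18130, 4, -12]
BINARY_OP & → 4 & -12 = 4. Stack: [18130, 4]
BINARY_OP - → 18130 - 4 = 18126. Stack: [18126]
STORE_FAST m → m=18126. Stack: []
LOAD_FAST_LOAD_FAST a,c → push 18,-12. Stack: [18, -12]
BINARY_OP + → 18 + -12 = 6. Stack: [6]
LOAD_FAST a → push 18. Stack: [6, 18]
BINARY_OP * → 6 * 18 = 108. Stack: [108]
STORE_FAST p → p=108. Stack: []
LOAD_FAST_LOAD_FAST c,b → push -12,35. Stack: [-12, 35]
BINARY_OP + → -12 + 35 = 23. Stack: [23]
LOAD_CONST → push 12. Stack: [23, 12]
LOAD_FAST a → push 18. Stack: [23, 12, 18]
BINARY_OP + → 12 + 18 = 30. Stack: [23, 30]
BINARY_OP & → 23 & 30 = 22. Stack: [22]
STORE_FAST t → t=22. Stack: []
LOAD_FAST_LOAD_FAST m,b → push 18126,35. Stack: [18126, 35]
BINARY_OP * → 18126 * 35 = 634410. Stack: [634410]
RETURN_VALUE → return 634410.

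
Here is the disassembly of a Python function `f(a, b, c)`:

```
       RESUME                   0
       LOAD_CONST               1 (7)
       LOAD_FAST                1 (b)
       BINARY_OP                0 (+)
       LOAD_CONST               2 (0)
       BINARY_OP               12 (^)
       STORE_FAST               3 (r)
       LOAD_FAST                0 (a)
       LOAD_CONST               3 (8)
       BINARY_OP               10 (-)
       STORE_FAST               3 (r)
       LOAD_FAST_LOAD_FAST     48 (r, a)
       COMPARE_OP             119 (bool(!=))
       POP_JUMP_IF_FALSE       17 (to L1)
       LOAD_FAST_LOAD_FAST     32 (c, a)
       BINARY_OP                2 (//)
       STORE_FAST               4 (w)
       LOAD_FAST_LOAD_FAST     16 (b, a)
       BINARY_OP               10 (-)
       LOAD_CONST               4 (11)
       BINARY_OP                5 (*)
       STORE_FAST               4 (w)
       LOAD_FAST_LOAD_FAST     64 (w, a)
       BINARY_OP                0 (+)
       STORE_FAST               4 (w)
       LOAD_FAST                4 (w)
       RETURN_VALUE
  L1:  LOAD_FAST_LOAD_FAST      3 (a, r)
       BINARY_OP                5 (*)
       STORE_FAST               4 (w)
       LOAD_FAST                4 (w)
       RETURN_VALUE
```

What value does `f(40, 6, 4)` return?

-334

LOAD_CONST → push 7. Stack: [7]
LOAD_FAST b → push 6. Stack: [7, 6]
BINARY_OP + → 7 + 6 = 13. Stack: [13]
LOAD_CONST → push 0. Stack: [13, 0]
BINARY_OP ^ → 13 ^ 0 = 13. Stack: [13]
STORE_FAST r → r=13. Stack: []
LOAD_FAST a → push 40. Stack: [40]
LOAD_CONST → push 8. Stack: [40, 8]
BINARY_OP - → 40 - 8 = 32. Stack: [32]
STORE_FAST r → r=32. Stack: []
LOAD_FAST_LOAD_FAST r,a → push 32,40. Stack: [32, 40]
COMPARE_OP bool(!=) → 32 vs 40 = True. Stack: [True]
POP_JUMP_IF_FALSE → pop True; no jump. Stack: []
LOAD_FAST_LOAD_FAST c,a → push 4,40. Stack: [4, 40]
BINARY_OP // → 4 // 40 = 0. Stack: [0]
STORE_FAST w → w=0. Stack: []
LOAD_FAST_LOAD_FAST b,a → push 6,40. Stack: [6, 40]
BINARY_OP - → 6 - 40 = -34. Stack: [-34]
LOAD_CONST → push 11. Stack: [-34, 11]
BINARY_OP * → -34 * 11 = -374. Stack: [-374]
STORE_FAST w → w=-374. Stack: []
LOAD_FAST_LOAD_FAST w,a → push -374,40. Stack: [-374, 40]
BINARY_OP + → -374 + 40 = -334. Stack: [-334]
STORE_FAST w → w=-334. Stack: []
LOAD_FAST w → push -334. Stack: [-334]
RETURN_VALUE → return -334.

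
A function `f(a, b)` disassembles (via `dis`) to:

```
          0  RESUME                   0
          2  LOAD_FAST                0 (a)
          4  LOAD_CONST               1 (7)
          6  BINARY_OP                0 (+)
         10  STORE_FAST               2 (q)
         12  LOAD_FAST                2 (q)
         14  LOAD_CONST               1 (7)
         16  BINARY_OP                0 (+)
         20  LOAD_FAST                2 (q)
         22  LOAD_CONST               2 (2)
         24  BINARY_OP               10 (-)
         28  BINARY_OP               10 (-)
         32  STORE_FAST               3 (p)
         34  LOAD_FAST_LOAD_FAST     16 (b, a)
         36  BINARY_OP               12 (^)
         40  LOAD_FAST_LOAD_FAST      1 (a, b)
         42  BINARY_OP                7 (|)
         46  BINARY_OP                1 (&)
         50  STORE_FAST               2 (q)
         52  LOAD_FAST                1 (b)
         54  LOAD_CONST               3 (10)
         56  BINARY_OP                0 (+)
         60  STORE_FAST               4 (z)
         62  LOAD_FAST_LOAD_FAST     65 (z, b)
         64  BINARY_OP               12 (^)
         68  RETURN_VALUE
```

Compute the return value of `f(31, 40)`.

LOAD_FAST a → push 31. Stack: [31]
LOAD_CONST → push 7. Stack: [31, 7]
BINARY_OP + → 31 + 7 = 38. Stack: [38]
STORE_FAST q → q=38. Stack: []
LOAD_FAST q → push 38. Stack: [38]
LOAD_CONST → push 7. Stack: [38, 7]
BINARY_OP + → 38 + 7 = 45. Stack: [45]
LOAD_FAST q → push 38. Stack: [45, 38]
LOAD_CONST → push 2. Stack: [45, 38, 2]
BINARY_OP - → 38 - 2 = 36. Stack: [45, 36]
BINARY_OP - → 45 - 36 = 9. Stack: [9]
STORE_FAST p → p=9. Stack: []
LOAD_FAST_LOAD_FAST b,a → push 40,31. Stack: [40, 31]
BINARY_OP ^ → 40 ^ 31 = 55. Stack: [55]
LOAD_FAST_LOAD_FAST a,b → push 31,40. Stack: [55, 31, 40]
BINARY_OP | → 31 | 40 = 63. Stack: [55, 63]
BINARY_OP & → 55 & 63 = 55. Stack: [55]
STORE_FAST q → q=55. Stack: []
LOAD_FAST b → push 40. Stack: [40]
LOAD_CONST → push 10. Stack: [40, 10]
BINARY_OP + → 40 + 10 = 50. Stack: [50]
STORE_FAST z → z=50. Stack: []
LOAD_FAST_LOAD_FAST z,b → push 50,40. Stack: [50, 40]
BINARY_OP ^ → 50 ^ 40 = 26. Stack: [26]
RETURN_VALUE → return 26.

26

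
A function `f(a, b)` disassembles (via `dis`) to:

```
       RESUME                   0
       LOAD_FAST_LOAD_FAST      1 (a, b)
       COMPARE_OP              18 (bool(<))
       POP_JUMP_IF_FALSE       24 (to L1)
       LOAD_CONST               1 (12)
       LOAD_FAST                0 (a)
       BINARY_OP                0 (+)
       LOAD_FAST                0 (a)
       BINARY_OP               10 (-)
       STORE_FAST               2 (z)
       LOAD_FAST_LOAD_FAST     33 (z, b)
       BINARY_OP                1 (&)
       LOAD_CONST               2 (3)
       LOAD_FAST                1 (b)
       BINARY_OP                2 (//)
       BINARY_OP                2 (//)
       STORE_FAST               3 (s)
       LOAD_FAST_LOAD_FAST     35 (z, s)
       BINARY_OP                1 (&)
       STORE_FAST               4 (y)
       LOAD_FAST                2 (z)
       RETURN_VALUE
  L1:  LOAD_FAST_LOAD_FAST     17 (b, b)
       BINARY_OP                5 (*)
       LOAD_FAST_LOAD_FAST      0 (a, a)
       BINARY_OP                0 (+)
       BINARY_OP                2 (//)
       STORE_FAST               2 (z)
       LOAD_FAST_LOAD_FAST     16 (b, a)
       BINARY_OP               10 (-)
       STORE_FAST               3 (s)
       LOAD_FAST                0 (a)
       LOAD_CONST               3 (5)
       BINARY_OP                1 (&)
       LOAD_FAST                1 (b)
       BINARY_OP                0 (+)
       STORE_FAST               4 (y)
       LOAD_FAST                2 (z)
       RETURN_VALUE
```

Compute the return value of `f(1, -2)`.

2

LOAD_FAST_LOAD_FAST a,b → push 1,-2. Stack: [1, -2]
COMPARE_OP bool(<) → 1 vs -2 = False. Stack: [False]
POP_JUMP_IF_FALSE → pop False; jump. Stack: []
LOAD_FAST_LOAD_FAST b,b → push -2,-2. Stack: [-2, -2]
BINARY_OP * → -2 * -2 = 4. Stack: [4]
LOAD_FAST_LOAD_FAST a,a → push 1,1. Stack: [4, 1, 1]
BINARY_OP + → 1 + 1 = 2. Stack: [4, 2]
BINARY_OP // → 4 // 2 = 2. Stack: [2]
STORE_FAST z → z=2. Stack: []
LOAD_FAST_LOAD_FAST b,a → push -2,1. Stack: [-2, 1]
BINARY_OP - → -2 - 1 = -3. Stack: [-3]
STORE_FAST s → s=-3. Stack: []
LOAD_FAST a → push 1. Stack: [1]
LOAD_CONST → push 5. Stack: [1, 5]
BINARY_OP & → 1 & 5 = 1. Stack: [1]
LOAD_FAST b → push -2. Stack: [1, -2]
BINARY_OP + → 1 + -2 = -1. Stack: [-1]
STORE_FAST y → y=-1. Stack: []
LOAD_FAST z → push 2. Stack: [2]
RETURN_VALUE → return 2.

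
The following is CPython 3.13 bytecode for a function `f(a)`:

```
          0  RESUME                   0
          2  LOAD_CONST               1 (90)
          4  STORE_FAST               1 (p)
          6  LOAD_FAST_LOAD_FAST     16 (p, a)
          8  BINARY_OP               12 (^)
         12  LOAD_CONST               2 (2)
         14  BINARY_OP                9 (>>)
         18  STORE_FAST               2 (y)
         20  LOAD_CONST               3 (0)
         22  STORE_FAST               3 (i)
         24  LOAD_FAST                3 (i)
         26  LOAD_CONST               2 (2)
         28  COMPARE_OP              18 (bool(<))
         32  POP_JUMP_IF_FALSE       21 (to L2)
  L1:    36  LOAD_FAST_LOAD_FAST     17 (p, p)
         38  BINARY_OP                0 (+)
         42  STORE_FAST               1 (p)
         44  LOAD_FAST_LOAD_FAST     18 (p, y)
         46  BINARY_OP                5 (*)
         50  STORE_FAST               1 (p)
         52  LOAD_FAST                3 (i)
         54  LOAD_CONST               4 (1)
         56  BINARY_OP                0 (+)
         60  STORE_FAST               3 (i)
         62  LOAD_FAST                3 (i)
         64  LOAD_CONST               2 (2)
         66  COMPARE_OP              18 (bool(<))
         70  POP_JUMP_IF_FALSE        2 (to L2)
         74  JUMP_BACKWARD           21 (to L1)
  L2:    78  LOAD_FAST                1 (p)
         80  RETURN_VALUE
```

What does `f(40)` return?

LOAD_CONST → push 90. Stack: [90]
STORE_FAST p → p=90. Stack: []
LOAD_FAST_LOAD_FAST p,a → push 90,40. Stack: [90, 40]
BINARY_OP ^ → 90 ^ 40 = 114. Stack: [114]
LOAD_CONST → push 2. Stack: [114, 2]
BINARY_OP >> → 114 >> 2 = 28. Stack: [28]
STORE_FAST y → y=28. Stack: []
LOAD_CONST → push 0. Stack: [0]
STORE_FAST i → i=0. Stack: []
LOAD_FAST i → push 0. Stack: [0]
LOAD_CONST → push 2. Stack: [0, 2]
COMPARE_OP bool(<) → 0 vs 2 = True. Stack: [True]
POP_JUMP_IF_FALSE → pop True; no jump. Stack: []
LOAD_FAST_LOAD_FAST p,p → push 90,90. Stack: [90, 90]
BINARY_OP + → 90 + 90 = 180. Stack: [180]
STORE_FAST p → p=180. Stack: []
LOAD_FAST_LOAD_FAST p,y → push 180,28. Stack: [180, 28]
BINARY_OP * → 180 * 28 = 5040. Stack: [5040]
STORE_FAST p → p=5040. Stack: []
LOAD_FAST i → push 0. Stack: [0]
LOAD_CONST → push 1. Stack: [0, 1]
BINARY_OP + → 0 + 1 = 1. Stack: [1]
STORE_FAST i → i=1. Stack: []
LOAD_FAST i → push 1. Stack: [1]
LOAD_CONST → push 2. Stack: [1, 2]
COMPARE_OP bool(<) → 1 vs 2 = True. Stack: [True]
POP_JUMP_IF_FALSE → pop True; no jump. Stack: []
LOAD_FAST_LOAD_FAST p,p → push 5040,5040. Stack: [5040, 5040]
BINARY_OP + → 5040 + 5040 = 10080. Stack: [10080]
STORE_FAST p → p=10080. Stack: []
LOAD_FAST_LOAD_FAST p,y → push 10080,28. Stack: [10080, 28]
BINARY_OP * → 10080 * 28 = 282240. Stack: [282240]
STORE_FAST p → p=282240. Stack: []
LOAD_FAST i → push 1. Stack: [1]
LOAD_CONST → push 1. Stack: [1, 1]
BINARY_OP + → 1 + 1 = 2. Stack: [2]
STORE_FAST i → i=2. Stack: []
LOAD_FAST i → push 2. Stack: [2]
LOAD_CONST → push 2. Stack: [2, 2]
COMPARE_OP bool(<) → 2 vs 2 = False. Stack: [False]
POP_JUMP_IF_FALSE → pop False; jump. Stack: []
LOAD_FAST p → push 282240. Stack: [282240]
RETURN_VALUE → return 282240.

282240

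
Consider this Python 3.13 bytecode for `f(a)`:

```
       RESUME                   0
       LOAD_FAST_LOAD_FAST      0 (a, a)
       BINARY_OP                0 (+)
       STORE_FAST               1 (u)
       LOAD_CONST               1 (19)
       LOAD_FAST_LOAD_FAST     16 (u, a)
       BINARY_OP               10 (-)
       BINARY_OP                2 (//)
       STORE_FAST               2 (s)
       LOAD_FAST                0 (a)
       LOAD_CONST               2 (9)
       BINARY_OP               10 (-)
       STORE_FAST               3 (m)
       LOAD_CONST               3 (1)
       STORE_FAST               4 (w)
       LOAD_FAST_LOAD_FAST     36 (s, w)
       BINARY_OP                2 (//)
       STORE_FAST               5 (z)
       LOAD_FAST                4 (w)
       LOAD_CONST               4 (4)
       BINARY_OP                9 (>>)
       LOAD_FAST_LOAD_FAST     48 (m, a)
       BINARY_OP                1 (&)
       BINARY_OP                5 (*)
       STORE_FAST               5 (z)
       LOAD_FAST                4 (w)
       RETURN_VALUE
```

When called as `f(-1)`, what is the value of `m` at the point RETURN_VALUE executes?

LOAD_FAST_LOAD_FAST a,a → push -1,-1. Stack: [-1, -1]
BINARY_OP + → -1 + -1 = -2. Stack: [-2]
STORE_FAST u → u=-2. Stack: []
LOAD_CONST → push 19. Stack: [19]
LOAD_FAST_LOAD_FAST u,a → push -2,-1. Stack: [19, -2, -1]
BINARY_OP - → -2 - -1 = -1. Stack: [19, -1]
BINARY_OP // → 19 // -1 = -19. Stack: [-19]
STORE_FAST s → s=-19. Stack: []
LOAD_FAST a → push -1. Stack: [-1]
LOAD_CONST → push 9. Stack: [-1, 9]
BINARY_OP - → -1 - 9 = -10. Stack: [-10]
STORE_FAST m → m=-10. Stack: []
LOAD_CONST → push 1. Stack: [1]
STORE_FAST w → w=1. Stack: []
LOAD_FAST_LOAD_FAST s,w → push -19,1. Stack: [-19, 1]
BINARY_OP // → -19 // 1 = -19. Stack: [-19]
STORE_FAST z → z=-19. Stack: []
LOAD_FAST w → push 1. Stack: [1]
LOAD_CONST → push 4. Stack: [1, 4]
BINARY_OP >> → 1 >> 4 = 0. Stack: [0]
LOAD_FAST_LOAD_FAST m,a → push -10,-1. Stack: [0, -10, -1]
BINARY_OP & → -10 & -1 = -10. Stack: [0, -10]
BINARY_OP * → 0 * -10 = 0. Stack: [0]
STORE_FAST z → z=0. Stack: []
LOAD_FAST w → push 1. Stack: [1]
RETURN_VALUE → return 1.

-10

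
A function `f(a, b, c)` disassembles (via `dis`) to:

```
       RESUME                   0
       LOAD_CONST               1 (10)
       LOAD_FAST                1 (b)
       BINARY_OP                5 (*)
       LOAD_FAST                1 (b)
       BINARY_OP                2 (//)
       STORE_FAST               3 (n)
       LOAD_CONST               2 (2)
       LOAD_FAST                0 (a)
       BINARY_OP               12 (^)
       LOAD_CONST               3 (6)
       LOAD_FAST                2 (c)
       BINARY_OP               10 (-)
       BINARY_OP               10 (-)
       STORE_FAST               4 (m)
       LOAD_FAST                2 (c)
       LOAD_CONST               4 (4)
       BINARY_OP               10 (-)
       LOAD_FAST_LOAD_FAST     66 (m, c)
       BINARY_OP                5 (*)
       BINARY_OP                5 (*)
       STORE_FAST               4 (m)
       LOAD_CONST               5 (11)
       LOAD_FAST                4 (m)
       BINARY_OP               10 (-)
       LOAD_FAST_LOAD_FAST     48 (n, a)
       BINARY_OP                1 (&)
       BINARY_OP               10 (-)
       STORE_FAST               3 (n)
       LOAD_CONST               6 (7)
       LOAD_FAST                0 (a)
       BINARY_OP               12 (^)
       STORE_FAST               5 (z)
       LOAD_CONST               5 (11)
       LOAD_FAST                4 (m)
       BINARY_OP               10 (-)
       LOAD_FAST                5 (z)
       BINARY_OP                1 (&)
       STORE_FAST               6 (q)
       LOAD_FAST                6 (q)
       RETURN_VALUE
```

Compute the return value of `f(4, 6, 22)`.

LOAD_CONST → push 10. Stack: [10]
LOAD_FAST b → push 6. Stack: [10, 6]
BINARY_OP * → 10 * 6 = 60. Stack: [60]
LOAD_FAST b → push 6. Stack: [60, 6]
BINARY_OP // → 60 // 6 = 10. Stack: [10]
STORE_FAST n → n=10. Stack: []
LOAD_CONST → push 2. Stack: [2]
LOAD_FAST a → push 4. Stack: [2, 4]
BINARY_OP ^ → 2 ^ 4 = 6. Stack: [6]
LOAD_CONST → push 6. Stack: [6, 6]
LOAD_FAST c → push 22. Stack: [6, 6, 22]
BINARY_OP - → 6 - 22 = -16. Stack: [6, -16]
BINARY_OP - → 6 - -16 = 22. Stack: [22]
STORE_FAST m → m=22. Stack: []
LOAD_FAST c → push 22. Stack: [22]
LOAD_CONST → push 4. Stack: [22, 4]
BINARY_OP - → 22 - 4 = 18. Stack: [18]
LOAD_FAST_LOAD_FAST m,c → push 22,22. Stack: [18, 22, 22]
BINARY_OP * → 22 * 22 = 484. Stack: [18, 484]
BINARY_OP * → 18 * 484 = 8712. Stack: [8712]
STORE_FAST m → m=8712. Stack: []
LOAD_CONST → push 11. Stack: [11]
LOAD_FAST m → push 8712. Stack: [11, 8712]
BINARY_OP - → 11 - 8712 = -8701. Stack: [-8701]
LOAD_FAST_LOAD_FAST n,a → push 10,4. Stack: [-8701, 10, 4]
BINARY_OP & → 10 & 4 = 0. Stack: [-8701, 0]
BINARY_OP - → -8701 - 0 = -8701. Stack: [-8701]
STORE_FAST n → n=-8701. Stack: []
LOAD_CONST → push 7. Stack: [7]
LOAD_FAST a → push 4. Stack: [7, 4]
BINARY_OP ^ → 7 ^ 4 = 3. Stack: [3]
STORE_FAST z → z=3. Stack: []
LOAD_CONST → push 11. Stack: [11]
LOAD_FAST m → push 8712. Stack: [11, 8712]
BINARY_OP - → 11 - 8712 = -8701. Stack: [-8701]
LOAD_FAST z → push 3. Stack: [-8701, 3]
BINARY_OP & → -8701 & 3 = 3. Stack: [3]
STORE_FAST q → q=3. Stack: []
LOAD_FAST q → push 3. Stack: [3]
RETURN_VALUE → return 3.

3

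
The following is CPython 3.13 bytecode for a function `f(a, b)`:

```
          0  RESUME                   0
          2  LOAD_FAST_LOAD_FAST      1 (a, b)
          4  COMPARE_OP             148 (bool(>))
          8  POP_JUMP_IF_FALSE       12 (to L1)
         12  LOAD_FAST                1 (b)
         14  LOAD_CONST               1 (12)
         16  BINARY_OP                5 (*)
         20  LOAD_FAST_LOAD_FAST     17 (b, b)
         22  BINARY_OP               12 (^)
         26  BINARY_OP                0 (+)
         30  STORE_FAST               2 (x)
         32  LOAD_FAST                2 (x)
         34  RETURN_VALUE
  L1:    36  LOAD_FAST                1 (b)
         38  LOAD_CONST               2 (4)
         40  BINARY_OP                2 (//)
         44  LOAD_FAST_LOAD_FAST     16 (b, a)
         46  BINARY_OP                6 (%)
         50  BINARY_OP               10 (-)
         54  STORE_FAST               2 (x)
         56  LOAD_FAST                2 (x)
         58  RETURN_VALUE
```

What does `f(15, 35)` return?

LOAD_FAST_LOAD_FAST a,b → push 15,35. Stack: [15, 35]
COMPARE_OP bool(>) → 15 vs 35 = False. Stack: [False]
POP_JUMP_IF_FALSE → pop False; jump. Stack: []
LOAD_FAST b → push 35. Stack: [35]
LOAD_CONST → push 4. Stack: [35, 4]
BINARY_OP // → 35 // 4 = 8. Stack: [8]
LOAD_FAST_LOAD_FAST b,a → push 35,15. Stack: [8, 35, 15]
BINARY_OP % → 35 % 15 = 5. Stack: [8, 5]
BINARY_OP - → 8 - 5 = 3. Stack: [3]
STORE_FAST x → x=3. Stack: []
LOAD_FAST x → push 3. Stack: [3]
RETURN_VALUE → return 3.

3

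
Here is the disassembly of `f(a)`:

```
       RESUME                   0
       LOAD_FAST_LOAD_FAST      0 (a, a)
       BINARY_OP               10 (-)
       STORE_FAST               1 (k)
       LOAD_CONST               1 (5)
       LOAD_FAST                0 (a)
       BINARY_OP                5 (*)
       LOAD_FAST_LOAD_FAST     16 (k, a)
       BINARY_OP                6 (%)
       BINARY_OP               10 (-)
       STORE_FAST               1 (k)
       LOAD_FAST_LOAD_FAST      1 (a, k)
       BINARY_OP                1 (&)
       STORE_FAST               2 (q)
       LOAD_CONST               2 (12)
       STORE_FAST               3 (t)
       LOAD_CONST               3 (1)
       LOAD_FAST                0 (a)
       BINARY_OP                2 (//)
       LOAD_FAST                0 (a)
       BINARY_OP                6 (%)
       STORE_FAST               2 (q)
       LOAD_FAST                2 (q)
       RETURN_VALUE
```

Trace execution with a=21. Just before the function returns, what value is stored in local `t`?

12

LOAD_FAST_LOAD_FAST a,a → push 21,21. Stack: [21, 21]
BINARY_OP - → 21 - 21 = 0. Stack: [0]
STORE_FAST k → k=0. Stack: []
LOAD_CONST → push 5. Stack: [5]
LOAD_FAST a → push 21. Stack: [5, 21]
BINARY_OP * → 5 * 21 = 105. Stack: [105]
LOAD_FAST_LOAD_FAST k,a → push 0,21. Stack: [105, 0, 21]
BINARY_OP % → 0 % 21 = 0. Stack: [105, 0]
BINARY_OP - → 105 - 0 = 105. Stack: [105]
STORE_FAST k → k=105. Stack: []
LOAD_FAST_LOAD_FAST a,k → push 21,105. Stack: [21, 105]
BINARY_OP & → 21 & 105 = 1. Stack: [1]
STORE_FAST q → q=1. Stack: []
LOAD_CONST → push 12. Stack: [12]
STORE_FAST t → t=12. Stack: []
LOAD_CONST → push 1. Stack: [1]
LOAD_FAST a → push 21. Stack: [1, 21]
BINARY_OP // → 1 // 21 = 0. Stack: [0]
LOAD_FAST a → push 21. Stack: [0, 21]
BINARY_OP % → 0 % 21 = 0. Stack: [0]
STORE_FAST q → q=0. Stack: []
LOAD_FAST q → push 0. Stack: [0]
RETURN_VALUE → return 0.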